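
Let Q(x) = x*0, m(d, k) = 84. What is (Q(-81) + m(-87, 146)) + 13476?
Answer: 13560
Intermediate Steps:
Q(x) = 0
(Q(-81) + m(-87, 146)) + 13476 = (0 + 84) + 13476 = 84 + 13476 = 13560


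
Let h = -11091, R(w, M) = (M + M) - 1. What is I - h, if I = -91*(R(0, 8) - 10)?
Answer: 10636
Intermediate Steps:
R(w, M) = -1 + 2*M (R(w, M) = 2*M - 1 = -1 + 2*M)
I = -455 (I = -91*((-1 + 2*8) - 10) = -91*((-1 + 16) - 10) = -91*(15 - 10) = -91*5 = -455)
I - h = -455 - 1*(-11091) = -455 + 11091 = 10636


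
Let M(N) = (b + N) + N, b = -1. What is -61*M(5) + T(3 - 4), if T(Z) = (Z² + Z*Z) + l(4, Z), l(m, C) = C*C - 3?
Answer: -549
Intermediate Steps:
l(m, C) = -3 + C² (l(m, C) = C² - 3 = -3 + C²)
M(N) = -1 + 2*N (M(N) = (-1 + N) + N = -1 + 2*N)
T(Z) = -3 + 3*Z² (T(Z) = (Z² + Z*Z) + (-3 + Z²) = (Z² + Z²) + (-3 + Z²) = 2*Z² + (-3 + Z²) = -3 + 3*Z²)
-61*M(5) + T(3 - 4) = -61*(-1 + 2*5) + (-3 + 3*(3 - 4)²) = -61*(-1 + 10) + (-3 + 3*(-1)²) = -61*9 + (-3 + 3*1) = -549 + (-3 + 3) = -549 + 0 = -549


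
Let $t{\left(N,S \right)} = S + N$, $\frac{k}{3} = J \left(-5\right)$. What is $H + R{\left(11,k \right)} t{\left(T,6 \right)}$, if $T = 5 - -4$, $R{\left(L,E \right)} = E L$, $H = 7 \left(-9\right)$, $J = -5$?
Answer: $12312$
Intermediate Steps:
$k = 75$ ($k = 3 \left(\left(-5\right) \left(-5\right)\right) = 3 \cdot 25 = 75$)
$H = -63$
$T = 9$ ($T = 5 + 4 = 9$)
$t{\left(N,S \right)} = N + S$
$H + R{\left(11,k \right)} t{\left(T,6 \right)} = -63 + 75 \cdot 11 \left(9 + 6\right) = -63 + 825 \cdot 15 = -63 + 12375 = 12312$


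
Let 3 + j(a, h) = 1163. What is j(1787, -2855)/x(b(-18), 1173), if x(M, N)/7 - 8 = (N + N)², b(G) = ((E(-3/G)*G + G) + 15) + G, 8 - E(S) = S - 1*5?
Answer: 290/9631517 ≈ 3.0109e-5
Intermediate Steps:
j(a, h) = 1160 (j(a, h) = -3 + 1163 = 1160)
E(S) = 13 - S (E(S) = 8 - (S - 1*5) = 8 - (S - 5) = 8 - (-5 + S) = 8 + (5 - S) = 13 - S)
b(G) = 15 + 2*G + G*(13 + 3/G) (b(G) = (((13 - (-3)/G)*G + G) + 15) + G = (((13 + 3/G)*G + G) + 15) + G = ((G*(13 + 3/G) + G) + 15) + G = ((G + G*(13 + 3/G)) + 15) + G = (15 + G + G*(13 + 3/G)) + G = 15 + 2*G + G*(13 + 3/G))
x(M, N) = 56 + 28*N² (x(M, N) = 56 + 7*(N + N)² = 56 + 7*(2*N)² = 56 + 7*(4*N²) = 56 + 28*N²)
j(1787, -2855)/x(b(-18), 1173) = 1160/(56 + 28*1173²) = 1160/(56 + 28*1375929) = 1160/(56 + 38526012) = 1160/38526068 = 1160*(1/38526068) = 290/9631517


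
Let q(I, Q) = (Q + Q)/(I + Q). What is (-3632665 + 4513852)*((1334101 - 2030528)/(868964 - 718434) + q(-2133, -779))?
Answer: -395095542608727/109585840 ≈ -3.6054e+6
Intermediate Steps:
q(I, Q) = 2*Q/(I + Q) (q(I, Q) = (2*Q)/(I + Q) = 2*Q/(I + Q))
(-3632665 + 4513852)*((1334101 - 2030528)/(868964 - 718434) + q(-2133, -779)) = (-3632665 + 4513852)*((1334101 - 2030528)/(868964 - 718434) + 2*(-779)/(-2133 - 779)) = 881187*(-696427/150530 + 2*(-779)/(-2912)) = 881187*(-696427*1/150530 + 2*(-779)*(-1/2912)) = 881187*(-696427/150530 + 779/1456) = 881187*(-448367421/109585840) = -395095542608727/109585840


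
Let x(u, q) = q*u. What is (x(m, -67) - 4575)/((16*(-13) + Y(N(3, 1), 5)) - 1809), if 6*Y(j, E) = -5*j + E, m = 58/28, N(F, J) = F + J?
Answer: 65993/28273 ≈ 2.3341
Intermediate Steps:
m = 29/14 (m = 58*(1/28) = 29/14 ≈ 2.0714)
Y(j, E) = -5*j/6 + E/6 (Y(j, E) = (-5*j + E)/6 = (E - 5*j)/6 = -5*j/6 + E/6)
(x(m, -67) - 4575)/((16*(-13) + Y(N(3, 1), 5)) - 1809) = (-67*29/14 - 4575)/((16*(-13) + (-5*(3 + 1)/6 + (⅙)*5)) - 1809) = (-1943/14 - 4575)/((-208 + (-⅚*4 + ⅚)) - 1809) = -65993/(14*((-208 + (-10/3 + ⅚)) - 1809)) = -65993/(14*((-208 - 5/2) - 1809)) = -65993/(14*(-421/2 - 1809)) = -65993/(14*(-4039/2)) = -65993/14*(-2/4039) = 65993/28273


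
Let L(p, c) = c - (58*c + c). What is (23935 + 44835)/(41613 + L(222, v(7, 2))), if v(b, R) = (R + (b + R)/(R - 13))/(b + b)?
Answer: 203665/123224 ≈ 1.6528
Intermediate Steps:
v(b, R) = (R + (R + b)/(-13 + R))/(2*b) (v(b, R) = (R + (R + b)/(-13 + R))/((2*b)) = (R + (R + b)/(-13 + R))*(1/(2*b)) = (R + (R + b)/(-13 + R))/(2*b))
L(p, c) = -58*c (L(p, c) = c - 59*c = -58*c)
(23935 + 44835)/(41613 + L(222, v(7, 2))) = (23935 + 44835)/(41613 - 29*(7 + 2² - 12*2)/(7*(-13 + 2))) = 68770/(41613 - 29*(7 + 4 - 24)/(7*(-11))) = 68770/(41613 - 29*(-1)*(-13)/(7*11)) = 68770/(41613 - 58*13/154) = 68770/(41613 - 377/77) = 68770/(3203824/77) = 68770*(77/3203824) = 203665/123224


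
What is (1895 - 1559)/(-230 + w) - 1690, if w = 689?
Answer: -258458/153 ≈ -1689.3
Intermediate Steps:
(1895 - 1559)/(-230 + w) - 1690 = (1895 - 1559)/(-230 + 689) - 1690 = 336/459 - 1690 = 336*(1/459) - 1690 = 112/153 - 1690 = -258458/153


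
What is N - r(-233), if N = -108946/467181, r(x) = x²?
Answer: -25362898255/467181 ≈ -54289.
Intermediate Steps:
N = -108946/467181 (N = -108946*1/467181 = -108946/467181 ≈ -0.23320)
N - r(-233) = -108946/467181 - 1*(-233)² = -108946/467181 - 1*54289 = -108946/467181 - 54289 = -25362898255/467181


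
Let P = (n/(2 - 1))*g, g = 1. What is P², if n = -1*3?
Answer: 9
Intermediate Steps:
n = -3
P = -3 (P = -3/(2 - 1)*1 = -3/1*1 = -3*1*1 = -3*1 = -3)
P² = (-3)² = 9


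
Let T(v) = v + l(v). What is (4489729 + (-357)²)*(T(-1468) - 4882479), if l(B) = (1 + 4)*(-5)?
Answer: -22550168071016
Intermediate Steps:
l(B) = -25 (l(B) = 5*(-5) = -25)
T(v) = -25 + v (T(v) = v - 25 = -25 + v)
(4489729 + (-357)²)*(T(-1468) - 4882479) = (4489729 + (-357)²)*((-25 - 1468) - 4882479) = (4489729 + 127449)*(-1493 - 4882479) = 4617178*(-4883972) = -22550168071016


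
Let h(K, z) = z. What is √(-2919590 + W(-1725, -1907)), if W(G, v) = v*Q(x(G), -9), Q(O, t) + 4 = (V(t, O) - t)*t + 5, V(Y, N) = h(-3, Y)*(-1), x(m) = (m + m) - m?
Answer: I*√2612563 ≈ 1616.3*I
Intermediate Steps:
x(m) = m (x(m) = 2*m - m = m)
V(Y, N) = -Y (V(Y, N) = Y*(-1) = -Y)
Q(O, t) = 1 - 2*t² (Q(O, t) = -4 + ((-t - t)*t + 5) = -4 + ((-2*t)*t + 5) = -4 + (-2*t² + 5) = -4 + (5 - 2*t²) = 1 - 2*t²)
W(G, v) = -161*v (W(G, v) = v*(1 - 2*(-9)²) = v*(1 - 2*81) = v*(1 - 162) = v*(-161) = -161*v)
√(-2919590 + W(-1725, -1907)) = √(-2919590 - 161*(-1907)) = √(-2919590 + 307027) = √(-2612563) = I*√2612563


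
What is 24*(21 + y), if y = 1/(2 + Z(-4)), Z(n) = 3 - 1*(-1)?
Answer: 508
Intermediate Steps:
Z(n) = 4 (Z(n) = 3 + 1 = 4)
y = 1/6 (y = 1/(2 + 4) = 1/6 ≈ 0.16667)
24*(21 + y) = 24*(21 + 1/6) = 24*(127/6) = 508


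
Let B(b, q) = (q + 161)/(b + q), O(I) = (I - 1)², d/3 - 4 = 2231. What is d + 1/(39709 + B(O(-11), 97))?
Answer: 64167701776/9570127 ≈ 6705.0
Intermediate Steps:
d = 6705 (d = 12 + 3*2231 = 12 + 6693 = 6705)
O(I) = (-1 + I)²
B(b, q) = (161 + q)/(b + q)
d + 1/(39709 + B(O(-11), 97)) = 6705 + 1/(39709 + (161 + 97)/((-1 - 11)² + 97)) = 6705 + 1/(39709 + 258/((-12)² + 97)) = 6705 + 1/(39709 + 258/(144 + 97)) = 6705 + 1/(39709 + 258/241) = 6705 + 1/(9570127/241) = 6705 + 241/9570127 = 64167701776/9570127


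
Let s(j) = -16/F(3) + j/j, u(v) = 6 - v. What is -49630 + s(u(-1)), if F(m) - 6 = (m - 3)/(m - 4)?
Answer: -148895/3 ≈ -49632.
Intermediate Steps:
F(m) = 6 + (-3 + m)/(-4 + m) (F(m) = 6 + (m - 3)/(m - 4) = 6 + (-3 + m)/(-4 + m))
s(j) = -5/3 (s(j) = -16*(-4 + 3)/(-27 + 7*3) + j/j = -16*(-1/(-27 + 21)) + 1 = -16/((-1*(-6))) + 1 = -16/6 + 1 = -16*1/6 + 1 = -8/3 + 1 = -5/3)
-49630 + s(u(-1)) = -49630 - 5/3 = -148895/3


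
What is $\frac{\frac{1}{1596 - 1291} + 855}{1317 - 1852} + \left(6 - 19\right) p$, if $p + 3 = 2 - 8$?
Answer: $\frac{18830699}{163175} \approx 115.4$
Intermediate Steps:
$p = -9$ ($p = -3 + \left(2 - 8\right) = -3 - 6 = -9$)
$\frac{\frac{1}{1596 - 1291} + 855}{1317 - 1852} + \left(6 - 19\right) p = \frac{\frac{1}{1596 - 1291} + 855}{1317 - 1852} + \left(6 - 19\right) \left(-9\right) = \frac{\frac{1}{305} + 855}{-535} - -117 = \left(\frac{1}{305} + 855\right) \left(- \frac{1}{535}\right) + 117 = \frac{260776}{305} \left(- \frac{1}{535}\right) + 117 = - \frac{260776}{163175} + 117 = \frac{18830699}{163175}$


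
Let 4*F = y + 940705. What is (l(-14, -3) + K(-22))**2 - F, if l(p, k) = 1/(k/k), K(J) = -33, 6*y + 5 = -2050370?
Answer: -3569279/24 ≈ -1.4872e+5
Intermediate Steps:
y = -2050375/6 (y = -5/6 + (1/6)*(-2050370) = -5/6 - 1025185/3 = -2050375/6 ≈ -3.4173e+5)
l(p, k) = 1 (l(p, k) = 1/1 = 1)
F = 3593855/24 (F = (-2050375/6 + 940705)/4 = (1/4)*(3593855/6) = 3593855/24 ≈ 1.4974e+5)
(l(-14, -3) + K(-22))**2 - F = (1 - 33)**2 - 1*3593855/24 = (-32)**2 - 3593855/24 = 1024 - 3593855/24 = -3569279/24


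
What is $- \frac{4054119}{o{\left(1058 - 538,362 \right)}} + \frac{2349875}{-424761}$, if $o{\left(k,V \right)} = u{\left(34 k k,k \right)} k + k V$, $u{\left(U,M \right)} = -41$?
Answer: $- \frac{704757591853}{23633702040} \approx -29.82$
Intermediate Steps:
$o{\left(k,V \right)} = - 41 k + V k$ ($o{\left(k,V \right)} = - 41 k + k V = - 41 k + V k$)
$- \frac{4054119}{o{\left(1058 - 538,362 \right)}} + \frac{2349875}{-424761} = - \frac{4054119}{\left(1058 - 538\right) \left(-41 + 362\right)} + \frac{2349875}{-424761} = - \frac{4054119}{520 \cdot 321} + 2349875 \left(- \frac{1}{424761}\right) = - \frac{4054119}{166920} - \frac{2349875}{424761} = \left(-4054119\right) \frac{1}{166920} - \frac{2349875}{424761} = - \frac{1351373}{55640} - \frac{2349875}{424761} = - \frac{704757591853}{23633702040}$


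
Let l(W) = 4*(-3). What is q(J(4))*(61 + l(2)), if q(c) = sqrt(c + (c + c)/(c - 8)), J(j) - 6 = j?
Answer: 98*sqrt(5) ≈ 219.13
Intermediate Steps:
l(W) = -12
J(j) = 6 + j
q(c) = sqrt(c + 2*c/(-8 + c)) (q(c) = sqrt(c + (2*c)/(-8 + c)) = sqrt(c + 2*c/(-8 + c)))
q(J(4))*(61 + l(2)) = sqrt((6 + 4)*(-6 + (6 + 4))/(-8 + (6 + 4)))*(61 - 12) = sqrt(10*(-6 + 10)/(-8 + 10))*49 = sqrt(10*4/2)*49 = sqrt(10*(1/2)*4)*49 = sqrt(20)*49 = (2*sqrt(5))*49 = 98*sqrt(5)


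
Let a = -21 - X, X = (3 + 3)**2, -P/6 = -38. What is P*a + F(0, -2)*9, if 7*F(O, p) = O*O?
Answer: -12996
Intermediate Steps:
F(O, p) = O**2/7 (F(O, p) = (O*O)/7 = O**2/7)
P = 228 (P = -6*(-38) = 228)
X = 36 (X = 6**2 = 36)
a = -57 (a = -21 - 1*36 = -21 - 36 = -57)
P*a + F(0, -2)*9 = 228*(-57) + ((1/7)*0**2)*9 = -12996 + ((1/7)*0)*9 = -12996 + 0*9 = -12996 + 0 = -12996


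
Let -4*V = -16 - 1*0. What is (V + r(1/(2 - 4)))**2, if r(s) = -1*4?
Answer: 0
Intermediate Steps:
r(s) = -4
V = 4 (V = -(-16 - 1*0)/4 = -(-16 + 0)/4 = -1/4*(-16) = 4)
(V + r(1/(2 - 4)))**2 = (4 - 4)**2 = 0**2 = 0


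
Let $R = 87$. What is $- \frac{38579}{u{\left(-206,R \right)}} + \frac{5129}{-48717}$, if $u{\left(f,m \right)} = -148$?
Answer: $\frac{1878694051}{7210116} \approx 260.56$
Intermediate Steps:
$- \frac{38579}{u{\left(-206,R \right)}} + \frac{5129}{-48717} = - \frac{38579}{-148} + \frac{5129}{-48717} = \left(-38579\right) \left(- \frac{1}{148}\right) + 5129 \left(- \frac{1}{48717}\right) = \frac{38579}{148} - \frac{5129}{48717} = \frac{1878694051}{7210116}$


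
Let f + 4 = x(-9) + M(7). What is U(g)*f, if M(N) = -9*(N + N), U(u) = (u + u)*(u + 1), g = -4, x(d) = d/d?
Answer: -3096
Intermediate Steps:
x(d) = 1
U(u) = 2*u*(1 + u) (U(u) = (2*u)*(1 + u) = 2*u*(1 + u))
M(N) = -18*N
f = -129 (f = -4 + (1 - 18*7) = -4 + (1 - 126) = -4 - 125 = -129)
U(g)*f = (2*(-4)*(1 - 4))*(-129) = (2*(-4)*(-3))*(-129) = 24*(-129) = -3096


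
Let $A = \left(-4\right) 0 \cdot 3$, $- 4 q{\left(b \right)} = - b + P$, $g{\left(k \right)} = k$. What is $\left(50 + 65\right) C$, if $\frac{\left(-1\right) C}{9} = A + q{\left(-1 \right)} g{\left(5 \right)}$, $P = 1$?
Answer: $\frac{5175}{2} \approx 2587.5$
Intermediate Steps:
$q{\left(b \right)} = - \frac{1}{4} + \frac{b}{4}$ ($q{\left(b \right)} = - \frac{- b + 1}{4} = - \frac{1 - b}{4} = - \frac{1}{4} + \frac{b}{4}$)
$A = 0$ ($A = 0 \cdot 3 = 0$)
$C = \frac{45}{2}$ ($C = - 9 \left(0 + \left(- \frac{1}{4} + \frac{1}{4} \left(-1\right)\right) 5\right) = - 9 \left(0 + \left(- \frac{1}{4} - \frac{1}{4}\right) 5\right) = - 9 \left(0 - \frac{5}{2}\right) = \left(-9\right) \left(- \frac{5}{2}\right) = \frac{45}{2} \approx 22.5$)
$\left(50 + 65\right) C = \left(50 + 65\right) \frac{45}{2} = 115 \cdot \frac{45}{2} = \frac{5175}{2}$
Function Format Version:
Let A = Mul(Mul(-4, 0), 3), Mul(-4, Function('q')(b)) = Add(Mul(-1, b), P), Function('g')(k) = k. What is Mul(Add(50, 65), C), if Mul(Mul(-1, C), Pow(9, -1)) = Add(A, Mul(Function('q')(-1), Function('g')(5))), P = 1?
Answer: Rational(5175, 2) ≈ 2587.5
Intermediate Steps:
Function('q')(b) = Add(Rational(-1, 4), Mul(Rational(1, 4), b)) (Function('q')(b) = Mul(Rational(-1, 4), Add(Mul(-1, b), 1)) = Mul(Rational(-1, 4), Add(1, Mul(-1, b))) = Add(Rational(-1, 4), Mul(Rational(1, 4), b)))
A = 0 (A = Mul(0, 3) = 0)
C = Rational(45, 2) (C = Mul(-9, Add(0, Mul(Add(Rational(-1, 4), Mul(Rational(1, 4), -1)), 5))) = Mul(-9, Add(0, Mul(Add(Rational(-1, 4), Rational(-1, 4)), 5))) = Mul(-9, Add(0, Mul(Rational(-1, 2), 5))) = Mul(-9, Add(0, Rational(-5, 2))) = Mul(-9, Rational(-5, 2)) = Rational(45, 2) ≈ 22.500)
Mul(Add(50, 65), C) = Mul(Add(50, 65), Rational(45, 2)) = Mul(115, Rational(45, 2)) = Rational(5175, 2)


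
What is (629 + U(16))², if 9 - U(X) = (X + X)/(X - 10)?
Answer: 3602404/9 ≈ 4.0027e+5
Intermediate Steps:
U(X) = 9 - 2*X/(-10 + X) (U(X) = 9 - (X + X)/(X - 10) = 9 - 2*X/(-10 + X))
(629 + U(16))² = (629 + (-90 + 7*16)/(-10 + 16))² = (629 + (-90 + 112)/6)² = (629 + (⅙)*22)² = (629 + 11/3)² = (1898/3)² = 3602404/9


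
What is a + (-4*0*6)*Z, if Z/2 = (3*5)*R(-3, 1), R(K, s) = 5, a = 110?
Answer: 110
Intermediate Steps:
Z = 150 (Z = 2*((3*5)*5) = 2*(15*5) = 2*75 = 150)
a + (-4*0*6)*Z = 110 + (-4*0*6)*150 = 110 + (0*6)*150 = 110 + 0*150 = 110 + 0 = 110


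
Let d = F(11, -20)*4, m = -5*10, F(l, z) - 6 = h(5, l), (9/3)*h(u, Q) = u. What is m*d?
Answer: -4600/3 ≈ -1533.3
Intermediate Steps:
h(u, Q) = u/3
F(l, z) = 23/3 (F(l, z) = 6 + (1/3)*5 = 6 + 5/3 = 23/3)
m = -50
d = 92/3 (d = (23/3)*4 = 92/3 ≈ 30.667)
m*d = -50*92/3 = -4600/3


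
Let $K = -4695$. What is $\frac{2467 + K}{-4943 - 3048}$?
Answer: $\frac{2228}{7991} \approx 0.27881$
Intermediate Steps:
$\frac{2467 + K}{-4943 - 3048} = \frac{2467 - 4695}{-4943 - 3048} = - \frac{2228}{-7991} = \left(-2228\right) \left(- \frac{1}{7991}\right) = \frac{2228}{7991}$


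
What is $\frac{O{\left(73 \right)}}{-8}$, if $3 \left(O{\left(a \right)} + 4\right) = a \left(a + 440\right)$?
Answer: $- \frac{12479}{8} \approx -1559.9$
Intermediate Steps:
$O{\left(a \right)} = -4 + \frac{a \left(440 + a\right)}{3}$ ($O{\left(a \right)} = -4 + \frac{a \left(a + 440\right)}{3} = -4 + \frac{a \left(440 + a\right)}{3}$)
$\frac{O{\left(73 \right)}}{-8} = \frac{-4 + \frac{73^{2}}{3} + \frac{440}{3} \cdot 73}{-8} = \left(-4 + \frac{1}{3} \cdot 5329 + \frac{32120}{3}\right) \left(- \frac{1}{8}\right) = \left(-4 + \frac{5329}{3} + \frac{32120}{3}\right) \left(- \frac{1}{8}\right) = 12479 \left(- \frac{1}{8}\right) = - \frac{12479}{8}$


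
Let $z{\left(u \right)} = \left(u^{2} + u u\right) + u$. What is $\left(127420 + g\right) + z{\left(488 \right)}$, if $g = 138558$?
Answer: $742754$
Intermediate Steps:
$z{\left(u \right)} = u + 2 u^{2}$ ($z{\left(u \right)} = \left(u^{2} + u^{2}\right) + u = 2 u^{2} + u = u + 2 u^{2}$)
$\left(127420 + g\right) + z{\left(488 \right)} = \left(127420 + 138558\right) + 488 \left(1 + 2 \cdot 488\right) = 265978 + 488 \left(1 + 976\right) = 265978 + 488 \cdot 977 = 265978 + 476776 = 742754$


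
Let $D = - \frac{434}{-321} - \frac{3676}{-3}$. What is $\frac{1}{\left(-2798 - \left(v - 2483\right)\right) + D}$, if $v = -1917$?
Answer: $\frac{321}{908008} \approx 0.00035352$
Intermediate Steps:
$D = \frac{393766}{321}$ ($D = \left(-434\right) \left(- \frac{1}{321}\right) - - \frac{3676}{3} = \frac{434}{321} + \frac{3676}{3} = \frac{393766}{321} \approx 1226.7$)
$\frac{1}{\left(-2798 - \left(v - 2483\right)\right) + D} = \frac{1}{\left(-2798 - \left(-1917 - 2483\right)\right) + \frac{393766}{321}} = \frac{1}{\left(-2798 - -4400\right) + \frac{393766}{321}} = \frac{1}{\left(-2798 + 4400\right) + \frac{393766}{321}} = \frac{1}{1602 + \frac{393766}{321}} = \frac{1}{\frac{908008}{321}} = \frac{321}{908008}$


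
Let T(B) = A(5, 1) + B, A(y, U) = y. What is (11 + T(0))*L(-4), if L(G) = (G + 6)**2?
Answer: 64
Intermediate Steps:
L(G) = (6 + G)**2
T(B) = 5 + B
(11 + T(0))*L(-4) = (11 + (5 + 0))*(6 - 4)**2 = (11 + 5)*2**2 = 16*4 = 64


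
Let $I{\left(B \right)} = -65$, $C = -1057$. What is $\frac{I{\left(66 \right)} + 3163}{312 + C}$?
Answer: $- \frac{3098}{745} \approx -4.1584$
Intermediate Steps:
$\frac{I{\left(66 \right)} + 3163}{312 + C} = \frac{-65 + 3163}{312 - 1057} = \frac{3098}{-745} = 3098 \left(- \frac{1}{745}\right) = - \frac{3098}{745}$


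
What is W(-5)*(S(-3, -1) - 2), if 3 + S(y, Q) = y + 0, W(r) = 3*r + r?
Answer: 160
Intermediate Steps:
W(r) = 4*r
S(y, Q) = -3 + y (S(y, Q) = -3 + (y + 0) = -3 + y)
W(-5)*(S(-3, -1) - 2) = (4*(-5))*((-3 - 3) - 2) = -20*(-6 - 2) = -20*(-8) = 160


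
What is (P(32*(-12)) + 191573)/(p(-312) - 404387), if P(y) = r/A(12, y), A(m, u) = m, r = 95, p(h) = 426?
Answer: -2298971/4847532 ≈ -0.47426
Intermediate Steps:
P(y) = 95/12
(P(32*(-12)) + 191573)/(p(-312) - 404387) = (95/12 + 191573)/(426 - 404387) = (2298971/12)/(-403961) = (2298971/12)*(-1/403961) = -2298971/4847532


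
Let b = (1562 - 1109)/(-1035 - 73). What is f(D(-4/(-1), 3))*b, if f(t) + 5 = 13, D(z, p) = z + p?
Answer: -906/277 ≈ -3.2708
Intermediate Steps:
D(z, p) = p + z
f(t) = 8 (f(t) = -5 + 13 = 8)
b = -453/1108 (b = 453/(-1108) = 453*(-1/1108) = -453/1108 ≈ -0.40884)
f(D(-4/(-1), 3))*b = 8*(-453/1108) = -906/277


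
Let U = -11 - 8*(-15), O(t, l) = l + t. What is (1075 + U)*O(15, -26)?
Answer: -13024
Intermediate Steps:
U = 109 (U = -11 + 120 = 109)
(1075 + U)*O(15, -26) = (1075 + 109)*(-26 + 15) = 1184*(-11) = -13024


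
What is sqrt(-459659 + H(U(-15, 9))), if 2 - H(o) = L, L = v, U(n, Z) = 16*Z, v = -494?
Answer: I*sqrt(459163) ≈ 677.62*I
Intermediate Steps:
L = -494
H(o) = 496 (H(o) = 2 - 1*(-494) = 2 + 494 = 496)
sqrt(-459659 + H(U(-15, 9))) = sqrt(-459659 + 496) = sqrt(-459163) = I*sqrt(459163)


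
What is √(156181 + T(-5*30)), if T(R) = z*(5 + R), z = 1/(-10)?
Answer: √624782/2 ≈ 395.22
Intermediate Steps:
z = -⅒ ≈ -0.10000
T(R) = -½ - R/10 (T(R) = -(5 + R)/10 = -½ - R/10)
√(156181 + T(-5*30)) = √(156181 + (-½ - (-1)*30/2)) = √(156181 + (-½ - ⅒*(-150))) = √(156181 + (-½ + 15)) = √(156181 + 29/2) = √(312391/2) = √624782/2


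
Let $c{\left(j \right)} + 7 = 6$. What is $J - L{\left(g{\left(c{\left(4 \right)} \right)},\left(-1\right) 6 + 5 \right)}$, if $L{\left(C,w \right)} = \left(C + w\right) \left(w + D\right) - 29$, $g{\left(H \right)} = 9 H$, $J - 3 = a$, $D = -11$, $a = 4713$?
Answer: $4625$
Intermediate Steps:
$c{\left(j \right)} = -1$ ($c{\left(j \right)} = -7 + 6 = -1$)
$J = 4716$ ($J = 3 + 4713 = 4716$)
$L{\left(C,w \right)} = -29 + \left(-11 + w\right) \left(C + w\right)$ ($L{\left(C,w \right)} = \left(C + w\right) \left(w - 11\right) - 29 = \left(C + w\right) \left(-11 + w\right) - 29 = \left(-11 + w\right) \left(C + w\right) - 29 = -29 + \left(-11 + w\right) \left(C + w\right)$)
$J - L{\left(g{\left(c{\left(4 \right)} \right)},\left(-1\right) 6 + 5 \right)} = 4716 - \left(-29 + \left(\left(-1\right) 6 + 5\right)^{2} - 11 \cdot 9 \left(-1\right) - 11 \left(\left(-1\right) 6 + 5\right) + 9 \left(-1\right) \left(\left(-1\right) 6 + 5\right)\right) = 4716 - \left(-29 + \left(-6 + 5\right)^{2} - -99 - 11 \left(-6 + 5\right) - 9 \left(-6 + 5\right)\right) = 4716 - \left(-29 + \left(-1\right)^{2} + 99 - -11 - -9\right) = 4716 - \left(-29 + 1 + 99 + 11 + 9\right) = 4716 - 91 = 4625$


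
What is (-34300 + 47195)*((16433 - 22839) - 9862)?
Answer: -209775860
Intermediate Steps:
(-34300 + 47195)*((16433 - 22839) - 9862) = 12895*(-6406 - 9862) = 12895*(-16268) = -209775860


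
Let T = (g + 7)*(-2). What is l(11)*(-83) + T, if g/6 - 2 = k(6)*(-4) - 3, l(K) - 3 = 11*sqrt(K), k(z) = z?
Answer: 37 - 913*sqrt(11) ≈ -2991.1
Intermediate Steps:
l(K) = 3 + 11*sqrt(K)
g = -150 (g = 12 + 6*(6*(-4) - 3) = 12 + 6*(-24 - 3) = 12 + 6*(-27) = 12 - 162 = -150)
T = 286 (T = (-150 + 7)*(-2) = -143*(-2) = 286)
l(11)*(-83) + T = (3 + 11*sqrt(11))*(-83) + 286 = (-249 - 913*sqrt(11)) + 286 = 37 - 913*sqrt(11)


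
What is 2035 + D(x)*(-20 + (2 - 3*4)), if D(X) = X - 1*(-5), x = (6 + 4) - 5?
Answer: 1735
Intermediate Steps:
x = 5 (x = 10 - 5 = 5)
D(X) = 5 + X (D(X) = X + 5 = 5 + X)
2035 + D(x)*(-20 + (2 - 3*4)) = 2035 + (5 + 5)*(-20 + (2 - 3*4)) = 2035 + 10*(-20 + (2 - 12)) = 2035 + 10*(-20 - 10) = 2035 + 10*(-30) = 2035 - 300 = 1735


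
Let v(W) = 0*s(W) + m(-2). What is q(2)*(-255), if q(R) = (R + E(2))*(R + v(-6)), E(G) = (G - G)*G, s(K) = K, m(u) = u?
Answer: 0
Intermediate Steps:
v(W) = -2 (v(W) = 0*W - 2 = 0 - 2 = -2)
E(G) = 0 (E(G) = 0*G = 0)
q(R) = R*(-2 + R) (q(R) = (R + 0)*(R - 2) = R*(-2 + R))
q(2)*(-255) = (2*(-2 + 2))*(-255) = (2*0)*(-255) = 0*(-255) = 0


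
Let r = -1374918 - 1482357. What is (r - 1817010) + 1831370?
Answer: -2842915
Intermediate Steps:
r = -2857275
(r - 1817010) + 1831370 = (-2857275 - 1817010) + 1831370 = -4674285 + 1831370 = -2842915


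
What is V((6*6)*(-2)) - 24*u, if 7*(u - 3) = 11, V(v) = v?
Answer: -1272/7 ≈ -181.71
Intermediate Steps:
u = 32/7 (u = 3 + (⅐)*11 = 3 + 11/7 = 32/7 ≈ 4.5714)
V((6*6)*(-2)) - 24*u = (6*6)*(-2) - 24*32/7 = 36*(-2) - 768/7 = -72 - 768/7 = -1272/7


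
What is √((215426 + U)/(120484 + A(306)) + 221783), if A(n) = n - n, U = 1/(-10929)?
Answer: √5192167307265141/153006 ≈ 470.94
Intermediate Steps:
U = -1/10929 ≈ -9.1500e-5
A(n) = 0
√((215426 + U)/(120484 + A(306)) + 221783) = √((215426 - 1/10929)/(120484 + 0) + 221783) = √((2354390753/10929)/120484 + 221783) = √((2354390753/10929)*(1/120484) + 221783) = √(547151/306012 + 221783) = √(67868806547/306012) = √5192167307265141/153006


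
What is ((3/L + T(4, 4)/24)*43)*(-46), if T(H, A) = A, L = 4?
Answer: -10879/6 ≈ -1813.2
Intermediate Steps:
((3/L + T(4, 4)/24)*43)*(-46) = ((3/4 + 4/24)*43)*(-46) = ((3*(¼) + 4*(1/24))*43)*(-46) = ((¾ + ⅙)*43)*(-46) = ((11/12)*43)*(-46) = (473/12)*(-46) = -10879/6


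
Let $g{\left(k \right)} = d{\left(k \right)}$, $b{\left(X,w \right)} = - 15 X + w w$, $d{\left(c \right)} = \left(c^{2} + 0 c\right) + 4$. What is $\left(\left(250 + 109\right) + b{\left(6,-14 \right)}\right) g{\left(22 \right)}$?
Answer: $226920$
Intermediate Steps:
$d{\left(c \right)} = 4 + c^{2}$ ($d{\left(c \right)} = \left(c^{2} + 0\right) + 4 = c^{2} + 4 = 4 + c^{2}$)
$b{\left(X,w \right)} = w^{2} - 15 X$ ($b{\left(X,w \right)} = - 15 X + w^{2} = w^{2} - 15 X$)
$g{\left(k \right)} = 4 + k^{2}$
$\left(\left(250 + 109\right) + b{\left(6,-14 \right)}\right) g{\left(22 \right)} = \left(\left(250 + 109\right) + \left(\left(-14\right)^{2} - 90\right)\right) \left(4 + 22^{2}\right) = \left(359 + \left(196 - 90\right)\right) \left(4 + 484\right) = \left(359 + 106\right) 488 = 465 \cdot 488 = 226920$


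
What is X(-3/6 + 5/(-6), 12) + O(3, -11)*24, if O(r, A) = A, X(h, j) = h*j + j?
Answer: -268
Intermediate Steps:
X(h, j) = j + h*j
X(-3/6 + 5/(-6), 12) + O(3, -11)*24 = 12*(1 + (-3/6 + 5/(-6))) - 11*24 = 12*(1 + (-3*⅙ + 5*(-⅙))) - 264 = 12*(1 + (-½ - ⅚)) - 264 = 12*(1 - 4/3) - 264 = 12*(-⅓) - 264 = -4 - 264 = -268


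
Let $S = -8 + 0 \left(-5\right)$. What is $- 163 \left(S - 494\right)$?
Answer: $81826$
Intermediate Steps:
$S = -8$ ($S = -8 + 0 = -8$)
$- 163 \left(S - 494\right) = - 163 \left(-8 - 494\right) = \left(-163\right) \left(-502\right) = 81826$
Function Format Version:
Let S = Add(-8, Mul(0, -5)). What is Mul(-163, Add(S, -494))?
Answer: 81826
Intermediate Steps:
S = -8 (S = Add(-8, 0) = -8)
Mul(-163, Add(S, -494)) = Mul(-163, Add(-8, -494)) = Mul(-163, -502) = 81826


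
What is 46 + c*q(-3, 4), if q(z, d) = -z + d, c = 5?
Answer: 81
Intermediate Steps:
q(z, d) = d - z
46 + c*q(-3, 4) = 46 + 5*(4 - 1*(-3)) = 46 + 5*(4 + 3) = 46 + 5*7 = 46 + 35 = 81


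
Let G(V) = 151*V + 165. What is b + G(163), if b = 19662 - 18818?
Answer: 25622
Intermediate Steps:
G(V) = 165 + 151*V
b = 844
b + G(163) = 844 + (165 + 151*163) = 844 + (165 + 24613) = 844 + 24778 = 25622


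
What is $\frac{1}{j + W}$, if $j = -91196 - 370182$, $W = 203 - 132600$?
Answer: $- \frac{1}{593775} \approx -1.6841 \cdot 10^{-6}$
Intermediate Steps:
$W = -132397$ ($W = 203 - 132600 = -132397$)
$j = -461378$
$\frac{1}{j + W} = \frac{1}{-461378 - 132397} = \frac{1}{-593775} = - \frac{1}{593775}$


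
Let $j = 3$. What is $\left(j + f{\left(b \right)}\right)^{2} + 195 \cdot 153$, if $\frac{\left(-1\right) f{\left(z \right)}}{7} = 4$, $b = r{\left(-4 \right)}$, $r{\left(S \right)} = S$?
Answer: $30460$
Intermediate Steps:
$b = -4$
$f{\left(z \right)} = -28$ ($f{\left(z \right)} = \left(-7\right) 4 = -28$)
$\left(j + f{\left(b \right)}\right)^{2} + 195 \cdot 153 = \left(3 - 28\right)^{2} + 195 \cdot 153 = \left(-25\right)^{2} + 29835 = 625 + 29835 = 30460$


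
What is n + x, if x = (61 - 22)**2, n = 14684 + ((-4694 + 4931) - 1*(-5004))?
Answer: 21446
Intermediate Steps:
n = 19925 (n = 14684 + (237 + 5004) = 14684 + 5241 = 19925)
x = 1521 (x = 39**2 = 1521)
n + x = 19925 + 1521 = 21446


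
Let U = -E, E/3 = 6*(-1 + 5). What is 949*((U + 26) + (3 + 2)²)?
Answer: -19929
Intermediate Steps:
E = 72 (E = 3*(6*(-1 + 5)) = 3*(6*4) = 3*24 = 72)
U = -72 (U = -1*72 = -72)
949*((U + 26) + (3 + 2)²) = 949*((-72 + 26) + (3 + 2)²) = 949*(-46 + 5²) = 949*(-46 + 25) = 949*(-21) = -19929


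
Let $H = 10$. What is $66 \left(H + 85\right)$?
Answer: $6270$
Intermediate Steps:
$66 \left(H + 85\right) = 66 \left(10 + 85\right) = 66 \cdot 95 = 6270$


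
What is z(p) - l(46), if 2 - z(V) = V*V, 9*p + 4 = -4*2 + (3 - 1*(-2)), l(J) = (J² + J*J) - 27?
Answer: -340492/81 ≈ -4203.6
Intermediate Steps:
l(J) = -27 + 2*J² (l(J) = (J² + J²) - 27 = 2*J² - 27 = -27 + 2*J²)
p = -7/9 (p = -4/9 + (-4*2 + (3 - 1*(-2)))/9 = -4/9 + (-8 + (3 + 2))/9 = -4/9 + (-8 + 5)/9 = -4/9 + (⅑)*(-3) = -4/9 - ⅓ = -7/9 ≈ -0.77778)
z(V) = 2 - V² (z(V) = 2 - V*V = 2 - V²)
z(p) - l(46) = (2 - (-7/9)²) - (-27 + 2*46²) = (2 - 1*49/81) - (-27 + 2*2116) = (2 - 49/81) - (-27 + 4232) = 113/81 - 1*4205 = 113/81 - 4205 = -340492/81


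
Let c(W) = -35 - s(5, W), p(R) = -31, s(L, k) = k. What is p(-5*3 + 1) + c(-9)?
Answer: -57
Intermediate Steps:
c(W) = -35 - W
p(-5*3 + 1) + c(-9) = -31 + (-35 - 1*(-9)) = -31 + (-35 + 9) = -31 - 26 = -57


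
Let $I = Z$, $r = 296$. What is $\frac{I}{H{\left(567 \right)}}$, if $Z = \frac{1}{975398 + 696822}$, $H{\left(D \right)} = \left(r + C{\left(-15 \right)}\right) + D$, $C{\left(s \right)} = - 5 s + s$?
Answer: $\frac{1}{1543459060} \approx 6.479 \cdot 10^{-10}$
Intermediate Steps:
$C{\left(s \right)} = - 4 s$
$H{\left(D \right)} = 356 + D$ ($H{\left(D \right)} = \left(296 - -60\right) + D = \left(296 + 60\right) + D = 356 + D$)
$Z = \frac{1}{1672220} \approx 5.9801 \cdot 10^{-7}$
$I = \frac{1}{1672220} \approx 5.9801 \cdot 10^{-7}$
$\frac{I}{H{\left(567 \right)}} = \frac{1}{1672220 \left(356 + 567\right)} = \frac{1}{1672220 \cdot 923} = \frac{1}{1672220} \cdot \frac{1}{923} = \frac{1}{1543459060}$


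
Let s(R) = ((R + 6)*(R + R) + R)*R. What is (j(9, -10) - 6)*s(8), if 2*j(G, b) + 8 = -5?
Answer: -23200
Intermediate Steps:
j(G, b) = -13/2 (j(G, b) = -4 + (½)*(-5) = -4 - 5/2 = -13/2)
s(R) = R*(R + 2*R*(6 + R)) (s(R) = ((6 + R)*(2*R) + R)*R = (2*R*(6 + R) + R)*R = (R + 2*R*(6 + R))*R = R*(R + 2*R*(6 + R)))
(j(9, -10) - 6)*s(8) = (-13/2 - 6)*(8²*(13 + 2*8)) = -800*(13 + 16) = -800*29 = -25/2*1856 = -23200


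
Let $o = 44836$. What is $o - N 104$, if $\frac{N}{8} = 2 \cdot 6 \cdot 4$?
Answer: $4900$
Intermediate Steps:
$N = 384$ ($N = 8 \cdot 2 \cdot 6 \cdot 4 = 8 \cdot 12 \cdot 4 = 8 \cdot 48 = 384$)
$o - N 104 = 44836 - 384 \cdot 104 = 44836 - 39936 = 4900$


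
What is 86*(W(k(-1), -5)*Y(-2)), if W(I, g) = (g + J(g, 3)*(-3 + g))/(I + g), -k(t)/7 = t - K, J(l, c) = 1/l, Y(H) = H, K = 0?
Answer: 1462/5 ≈ 292.40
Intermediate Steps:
k(t) = -7*t (k(t) = -7*(t - 1*0) = -7*(t + 0) = -7*t)
W(I, g) = (g + (-3 + g)/g)/(I + g)
86*(W(k(-1), -5)*Y(-2)) = 86*(((-3 - 5*(1 - 5))/((-5)*(-7*(-1) - 5)))*(-2)) = 86*(-(-3 - 5*(-4))/(5*(7 - 5))*(-2)) = 86*(-⅕*(-3 + 20)/2*(-2)) = 86*(-⅕*½*17*(-2)) = 86*(-17/10*(-2)) = 86*(17/5) = 1462/5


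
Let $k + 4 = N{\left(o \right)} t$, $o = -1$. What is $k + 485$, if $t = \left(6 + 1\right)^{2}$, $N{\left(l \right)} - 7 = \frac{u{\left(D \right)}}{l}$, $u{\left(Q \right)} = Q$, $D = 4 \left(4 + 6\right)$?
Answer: $-1136$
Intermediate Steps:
$D = 40$ ($D = 4 \cdot 10 = 40$)
$N{\left(l \right)} = 7 + \frac{40}{l}$
$t = 49$ ($t = 7^{2} = 49$)
$k = -1621$ ($k = -4 + \left(7 + \frac{40}{-1}\right) 49 = -4 + \left(7 + 40 \left(-1\right)\right) 49 = -4 + \left(7 - 40\right) 49 = -4 - 1617 = -1621$)
$k + 485 = -1621 + 485 = -1136$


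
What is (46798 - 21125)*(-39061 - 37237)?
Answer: -1958798554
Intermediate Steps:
(46798 - 21125)*(-39061 - 37237) = 25673*(-76298) = -1958798554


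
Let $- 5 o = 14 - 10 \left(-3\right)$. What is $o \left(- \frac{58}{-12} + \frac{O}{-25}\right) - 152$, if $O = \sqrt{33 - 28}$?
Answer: $- \frac{2918}{15} + \frac{44 \sqrt{5}}{125} \approx -193.75$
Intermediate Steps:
$O = \sqrt{5} \approx 2.2361$
$o = - \frac{44}{5}$ ($o = - \frac{14 - 10 \left(-3\right)}{5} = - \frac{14 - -30}{5} = - \frac{14 + 30}{5} = \left(- \frac{1}{5}\right) 44 = - \frac{44}{5} \approx -8.8$)
$o \left(- \frac{58}{-12} + \frac{O}{-25}\right) - 152 = - \frac{44 \left(- \frac{58}{-12} + \frac{\sqrt{5}}{-25}\right)}{5} - 152 = - \frac{44 \left(\left(-58\right) \left(- \frac{1}{12}\right) + \sqrt{5} \left(- \frac{1}{25}\right)\right)}{5} - 152 = - \frac{44 \left(\frac{29}{6} - \frac{\sqrt{5}}{25}\right)}{5} - 152 = \left(- \frac{638}{15} + \frac{44 \sqrt{5}}{125}\right) - 152 = - \frac{2918}{15} + \frac{44 \sqrt{5}}{125}$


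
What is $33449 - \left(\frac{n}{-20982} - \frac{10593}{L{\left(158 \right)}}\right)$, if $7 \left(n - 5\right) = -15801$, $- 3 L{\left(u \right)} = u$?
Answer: $\frac{385775285717}{11603046} \approx 33248.0$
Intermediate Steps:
$L{\left(u \right)} = - \frac{u}{3}$
$n = - \frac{15766}{7}$ ($n = 5 + \frac{1}{7} \left(-15801\right) = 5 - \frac{15801}{7} = - \frac{15766}{7} \approx -2252.3$)
$33449 - \left(\frac{n}{-20982} - \frac{10593}{L{\left(158 \right)}}\right) = 33449 - \left(- \frac{15766}{7 \left(-20982\right)} - \frac{10593}{\left(- \frac{1}{3}\right) 158}\right) = 33449 - \left(\left(- \frac{15766}{7}\right) \left(- \frac{1}{20982}\right) - \frac{10593}{- \frac{158}{3}}\right) = 33449 - \left(\frac{7883}{73437} - - \frac{31779}{158}\right) = 33449 - \left(\frac{7883}{73437} + \frac{31779}{158}\right) = 33449 - \frac{2334999937}{11603046} = \frac{385775285717}{11603046}$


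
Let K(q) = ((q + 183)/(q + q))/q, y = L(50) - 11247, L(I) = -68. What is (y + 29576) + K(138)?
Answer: 231841763/12696 ≈ 18261.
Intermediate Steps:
y = -11315 (y = -68 - 11247 = -11315)
K(q) = (183 + q)/(2*q²) (K(q) = ((183 + q)/((2*q)))/q = ((183 + q)*(1/(2*q)))/q = ((183 + q)/(2*q))/q = (183 + q)/(2*q²))
(y + 29576) + K(138) = (-11315 + 29576) + (½)*(183 + 138)/138² = 18261 + (½)*(1/19044)*321 = 18261 + 107/12696 = 231841763/12696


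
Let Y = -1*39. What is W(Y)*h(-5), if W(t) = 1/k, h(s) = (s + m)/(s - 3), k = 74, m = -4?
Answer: 9/592 ≈ 0.015203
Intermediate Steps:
h(s) = (-4 + s)/(-3 + s) (h(s) = (s - 4)/(s - 3) = (-4 + s)/(-3 + s))
Y = -39
W(t) = 1/74
W(Y)*h(-5) = ((-4 - 5)/(-3 - 5))/74 = (-9/(-8))/74 = (-⅛*(-9))/74 = (1/74)*(9/8) = 9/592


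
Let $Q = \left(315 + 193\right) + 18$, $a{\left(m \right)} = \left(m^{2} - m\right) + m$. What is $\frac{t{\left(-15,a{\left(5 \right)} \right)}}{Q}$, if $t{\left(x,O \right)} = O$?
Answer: $\frac{25}{526} \approx 0.047529$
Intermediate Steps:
$a{\left(m \right)} = m^{2}$
$Q = 526$ ($Q = 508 + 18 = 526$)
$\frac{t{\left(-15,a{\left(5 \right)} \right)}}{Q} = \frac{5^{2}}{526} = 25 \cdot \frac{1}{526} = \frac{25}{526}$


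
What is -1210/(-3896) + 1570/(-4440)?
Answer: -2326/54057 ≈ -0.043029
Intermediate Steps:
-1210/(-3896) + 1570/(-4440) = -1210*(-1/3896) + 1570*(-1/4440) = 605/1948 - 157/444 = -2326/54057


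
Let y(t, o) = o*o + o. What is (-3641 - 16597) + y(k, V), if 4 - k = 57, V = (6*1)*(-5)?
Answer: -19368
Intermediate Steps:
V = -30 (V = 6*(-5) = -30)
k = -53 (k = 4 - 1*57 = 4 - 57 = -53)
y(t, o) = o + o**2 (y(t, o) = o**2 + o = o + o**2)
(-3641 - 16597) + y(k, V) = (-3641 - 16597) - 30*(1 - 30) = -20238 - 30*(-29) = -20238 + 870 = -19368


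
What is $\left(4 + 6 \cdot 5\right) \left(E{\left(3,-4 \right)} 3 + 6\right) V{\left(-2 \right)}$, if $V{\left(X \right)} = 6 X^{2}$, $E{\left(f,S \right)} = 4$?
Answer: $14688$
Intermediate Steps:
$\left(4 + 6 \cdot 5\right) \left(E{\left(3,-4 \right)} 3 + 6\right) V{\left(-2 \right)} = \left(4 + 6 \cdot 5\right) \left(4 \cdot 3 + 6\right) 6 \left(-2\right)^{2} = \left(4 + 30\right) \left(12 + 6\right) 6 \cdot 4 = 34 \cdot 18 \cdot 24 = 612 \cdot 24 = 14688$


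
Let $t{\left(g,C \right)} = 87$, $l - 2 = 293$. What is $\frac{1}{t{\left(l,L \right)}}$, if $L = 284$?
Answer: $\frac{1}{87} \approx 0.011494$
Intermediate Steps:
$l = 295$ ($l = 2 + 293 = 295$)
$\frac{1}{t{\left(l,L \right)}} = \frac{1}{87}$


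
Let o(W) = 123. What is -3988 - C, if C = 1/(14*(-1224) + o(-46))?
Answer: -67847843/17013 ≈ -3988.0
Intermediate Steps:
C = -1/17013 (C = 1/(14*(-1224) + 123) = 1/(-17136 + 123) = 1/(-17013) = -1/17013 ≈ -5.8779e-5)
-3988 - C = -3988 - 1*(-1/17013) = -3988 + 1/17013 = -67847843/17013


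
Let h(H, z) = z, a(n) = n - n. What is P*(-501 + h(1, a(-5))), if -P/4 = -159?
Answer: -318636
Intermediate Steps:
a(n) = 0
P = 636 (P = -4*(-159) = 636)
P*(-501 + h(1, a(-5))) = 636*(-501 + 0) = 636*(-501) = -318636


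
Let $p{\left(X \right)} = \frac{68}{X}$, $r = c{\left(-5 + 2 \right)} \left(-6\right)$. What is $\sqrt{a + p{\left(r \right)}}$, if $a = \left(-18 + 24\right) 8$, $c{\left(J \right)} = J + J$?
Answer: $\frac{\sqrt{449}}{3} \approx 7.0632$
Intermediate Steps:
$c{\left(J \right)} = 2 J$
$r = 36$ ($r = 2 \left(-5 + 2\right) \left(-6\right) = 2 \left(-3\right) \left(-6\right) = \left(-6\right) \left(-6\right) = 36$)
$a = 48$ ($a = 6 \cdot 8 = 48$)
$\sqrt{a + p{\left(r \right)}} = \sqrt{48 + \frac{68}{36}} = \sqrt{48 + 68 \cdot \frac{1}{36}} = \sqrt{48 + \frac{17}{9}} = \sqrt{\frac{449}{9}} = \frac{\sqrt{449}}{3}$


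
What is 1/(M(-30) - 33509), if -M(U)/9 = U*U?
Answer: -1/41609 ≈ -2.4033e-5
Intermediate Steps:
M(U) = -9*U² (M(U) = -9*U*U = -9*U²)
1/(M(-30) - 33509) = 1/(-9*(-30)² - 33509) = 1/(-9*900 - 33509) = 1/(-8100 - 33509) = 1/(-41609) = -1/41609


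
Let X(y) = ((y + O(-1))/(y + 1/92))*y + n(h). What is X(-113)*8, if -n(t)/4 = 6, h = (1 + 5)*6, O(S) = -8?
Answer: -1096288/945 ≈ -1160.1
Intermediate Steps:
h = 36 (h = 6*6 = 36)
n(t) = -24 (n(t) = -4*6 = -24)
X(y) = -24 + y*(-8 + y)/(1/92 + y) (X(y) = ((y - 8)/(y + 1/92))*y - 24 = ((-8 + y)/(y + 1/92))*y - 24 = ((-8 + y)/(1/92 + y))*y - 24 = y*(-8 + y)/(1/92 + y) - 24 = -24 + y*(-8 + y)/(1/92 + y))
X(-113)*8 = (4*(-6 - 736*(-113) + 23*(-113)²)/(1 + 92*(-113)))*8 = (4*(-6 + 83168 + 23*12769)/(1 - 10396))*8 = (4*(-6 + 83168 + 293687)/(-10395))*8 = (4*(-1/10395)*376849)*8 = -137036/945*8 = -1096288/945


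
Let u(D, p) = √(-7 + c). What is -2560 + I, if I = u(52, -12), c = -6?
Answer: -2560 + I*√13 ≈ -2560.0 + 3.6056*I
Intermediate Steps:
u(D, p) = I*√13 (u(D, p) = √(-7 - 6) = √(-13) = I*√13)
I = I*√13 ≈ 3.6056*I
-2560 + I = -2560 + I*√13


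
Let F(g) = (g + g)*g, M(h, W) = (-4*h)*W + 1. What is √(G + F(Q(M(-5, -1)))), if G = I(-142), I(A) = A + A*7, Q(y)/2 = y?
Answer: 2*√438 ≈ 41.857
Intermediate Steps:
M(h, W) = 1 - 4*W*h (M(h, W) = -4*W*h + 1 = 1 - 4*W*h)
Q(y) = 2*y
I(A) = 8*A (I(A) = A + 7*A = 8*A)
G = -1136 (G = 8*(-142) = -1136)
F(g) = 2*g² (F(g) = (2*g)*g = 2*g²)
√(G + F(Q(M(-5, -1)))) = √(-1136 + 2*(2*(1 - 4*(-1)*(-5)))²) = √(-1136 + 2*(2*(1 - 20))²) = √(-1136 + 2*(2*(-19))²) = √(-1136 + 2*(-38)²) = √(-1136 + 2*1444) = √(-1136 + 2888) = √1752 = 2*√438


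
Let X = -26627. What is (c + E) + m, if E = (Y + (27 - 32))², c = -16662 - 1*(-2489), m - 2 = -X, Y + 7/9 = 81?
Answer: 1467265/81 ≈ 18114.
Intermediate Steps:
Y = 722/9 (Y = -7/9 + 81 = 722/9 ≈ 80.222)
m = 26629 (m = 2 - 1*(-26627) = 2 + 26627 = 26629)
c = -14173 (c = -16662 + 2489 = -14173)
E = 458329/81 (E = (722/9 + (27 - 32))² = (722/9 - 5)² = (677/9)² = 458329/81 ≈ 5658.4)
(c + E) + m = (-14173 + 458329/81) + 26629 = -689684/81 + 26629 = 1467265/81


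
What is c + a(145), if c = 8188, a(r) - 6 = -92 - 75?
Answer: 8027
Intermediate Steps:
a(r) = -161 (a(r) = 6 + (-92 - 75) = 6 - 167 = -161)
c + a(145) = 8188 - 161 = 8027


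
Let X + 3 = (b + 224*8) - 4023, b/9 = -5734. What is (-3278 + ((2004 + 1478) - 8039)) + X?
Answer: -61675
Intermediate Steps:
b = -51606 (b = 9*(-5734) = -51606)
X = -53840 (X = -3 + ((-51606 + 224*8) - 4023) = -3 + ((-51606 + 1792) - 4023) = -3 + (-49814 - 4023) = -3 - 53837 = -53840)
(-3278 + ((2004 + 1478) - 8039)) + X = (-3278 + ((2004 + 1478) - 8039)) - 53840 = (-3278 + (3482 - 8039)) - 53840 = (-3278 - 4557) - 53840 = -7835 - 53840 = -61675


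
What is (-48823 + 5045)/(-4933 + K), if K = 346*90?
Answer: -43778/26207 ≈ -1.6705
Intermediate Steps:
K = 31140
(-48823 + 5045)/(-4933 + K) = (-48823 + 5045)/(-4933 + 31140) = -43778/26207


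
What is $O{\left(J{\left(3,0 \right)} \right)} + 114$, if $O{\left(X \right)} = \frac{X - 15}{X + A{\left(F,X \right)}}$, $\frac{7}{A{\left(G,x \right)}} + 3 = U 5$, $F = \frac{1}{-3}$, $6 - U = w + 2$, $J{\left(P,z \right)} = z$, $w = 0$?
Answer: $\frac{543}{7} \approx 77.571$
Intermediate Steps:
$U = 4$ ($U = 6 - \left(0 + 2\right) = 6 - 2 = 4$)
$F = - \frac{1}{3} \approx -0.33333$
$A{\left(G,x \right)} = \frac{7}{17}$ ($A{\left(G,x \right)} = \frac{7}{-3 + 4 \cdot 5} = \frac{7}{-3 + 20} = \frac{7}{17}$)
$O{\left(X \right)} = \frac{-15 + X}{\frac{7}{17} + X}$ ($O{\left(X \right)} = \frac{X - 15}{X + \frac{7}{17}} = \frac{-15 + X}{\frac{7}{17} + X}$)
$O{\left(J{\left(3,0 \right)} \right)} + 114 = \frac{17 \left(-15 + 0\right)}{7 + 17 \cdot 0} + 114 = 17 \frac{1}{7 + 0} \left(-15\right) + 114 = 17 \cdot \frac{1}{7} \left(-15\right) + 114 = - \frac{255}{7} + 114 = \frac{543}{7}$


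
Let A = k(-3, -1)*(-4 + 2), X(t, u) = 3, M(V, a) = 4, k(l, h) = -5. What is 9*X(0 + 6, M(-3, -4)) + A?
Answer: 37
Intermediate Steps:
A = 10 (A = -5*(-4 + 2) = -5*(-2) = 10)
9*X(0 + 6, M(-3, -4)) + A = 9*3 + 10 = 27 + 10 = 37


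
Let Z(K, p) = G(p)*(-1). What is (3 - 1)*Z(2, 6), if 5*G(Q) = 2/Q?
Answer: -2/15 ≈ -0.13333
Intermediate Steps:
G(Q) = 2/(5*Q) (G(Q) = (2/Q)/5 = 2/(5*Q))
Z(K, p) = -2/(5*p) (Z(K, p) = (2/(5*p))*(-1) = -2/(5*p))
(3 - 1)*Z(2, 6) = (3 - 1)*(-⅖/6) = 2*(-⅖*⅙) = 2*(-1/15) = -2/15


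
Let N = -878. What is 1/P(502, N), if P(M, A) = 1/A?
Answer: -878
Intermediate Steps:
1/P(502, N) = 1/(1/(-878)) = 1/(-1/878) = -878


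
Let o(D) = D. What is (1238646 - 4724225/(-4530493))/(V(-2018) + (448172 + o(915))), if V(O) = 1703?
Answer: 510152886973/185663721770 ≈ 2.7477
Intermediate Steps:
(1238646 - 4724225/(-4530493))/(V(-2018) + (448172 + o(915))) = (1238646 - 4724225/(-4530493))/(1703 + (448172 + 915)) = (1238646 - 4724225*(-1/4530493))/(1703 + 449087) = (1238646 + 429475/411863)/450790 = (510152886973/411863)*(1/450790) = 510152886973/185663721770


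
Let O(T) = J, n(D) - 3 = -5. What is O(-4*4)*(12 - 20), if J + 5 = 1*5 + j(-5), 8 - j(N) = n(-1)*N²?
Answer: -464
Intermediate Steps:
n(D) = -2 (n(D) = 3 - 5 = -2)
j(N) = 8 + 2*N² (j(N) = 8 - (-2)*N² = 8 + 2*N²)
J = 58 (J = -5 + (1*5 + (8 + 2*(-5)²)) = -5 + (5 + (8 + 2*25)) = -5 + (5 + (8 + 50)) = -5 + (5 + 58) = -5 + 63 = 58)
O(T) = 58
O(-4*4)*(12 - 20) = 58*(12 - 20) = 58*(-8) = -464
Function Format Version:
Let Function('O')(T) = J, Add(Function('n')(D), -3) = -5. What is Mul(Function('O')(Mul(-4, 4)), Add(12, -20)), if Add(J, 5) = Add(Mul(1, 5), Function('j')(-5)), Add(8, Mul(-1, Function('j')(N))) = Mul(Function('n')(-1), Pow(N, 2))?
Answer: -464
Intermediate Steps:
Function('n')(D) = -2 (Function('n')(D) = Add(3, -5) = -2)
Function('j')(N) = Add(8, Mul(2, Pow(N, 2))) (Function('j')(N) = Add(8, Mul(-1, Mul(-2, Pow(N, 2)))) = Add(8, Mul(2, Pow(N, 2))))
J = 58 (J = Add(-5, Add(Mul(1, 5), Add(8, Mul(2, Pow(-5, 2))))) = Add(-5, Add(5, Add(8, Mul(2, 25)))) = Add(-5, Add(5, Add(8, 50))) = Add(-5, Add(5, 58)) = Add(-5, 63) = 58)
Function('O')(T) = 58
Mul(Function('O')(Mul(-4, 4)), Add(12, -20)) = Mul(58, Add(12, -20)) = Mul(58, -8) = -464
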